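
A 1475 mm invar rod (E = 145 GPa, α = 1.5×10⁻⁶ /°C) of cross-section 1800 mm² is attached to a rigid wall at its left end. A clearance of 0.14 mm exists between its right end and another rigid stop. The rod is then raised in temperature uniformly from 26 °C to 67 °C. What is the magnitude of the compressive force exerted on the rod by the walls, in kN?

P ≈ 0 kN

Unrestrained expansion: δ_free = αΔT L = 1.5×10⁻⁶ × 41 × 1475 = 0.09071 mm.
This is smaller than the 0.14 mm clearance, so the rod expands freely without reaching the stop — the stress is zero.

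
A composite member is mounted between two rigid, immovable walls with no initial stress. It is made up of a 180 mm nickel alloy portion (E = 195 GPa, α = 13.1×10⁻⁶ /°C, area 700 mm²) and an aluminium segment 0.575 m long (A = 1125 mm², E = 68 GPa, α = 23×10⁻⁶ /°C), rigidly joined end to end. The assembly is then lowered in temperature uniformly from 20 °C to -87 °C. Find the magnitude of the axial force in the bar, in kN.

P ≈ 189 kN (tensile)

If the supports were absent, the total length change would be Σ αᵢΔT Lᵢ = 13.1×10⁻⁶×107×180 + 23×10⁻⁶×107×575 = 1.667 mm.
The rigid supports impose zero overall length change; the single axial force P common to all segments must satisfy P Σ Lᵢ/(AᵢEᵢ) = δ_free.
The series flexibility is Σ Lᵢ/(AᵢEᵢ) = 180/(700×195×10³) + 575/(1125×68×10³) = 8.835×10⁻⁶ mm/N.
P = 1.667 / 8.835×10⁻⁶ = 188700 N = 188.7 kN, tensile.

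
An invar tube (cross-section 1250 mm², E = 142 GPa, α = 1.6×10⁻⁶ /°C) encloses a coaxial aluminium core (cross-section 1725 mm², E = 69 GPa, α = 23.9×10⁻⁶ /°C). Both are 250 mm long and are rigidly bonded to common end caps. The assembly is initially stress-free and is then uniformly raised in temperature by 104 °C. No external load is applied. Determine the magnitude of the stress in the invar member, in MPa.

σ ≈ 132 MPa (tensile)

The aluminium has the larger α, so on heating it would change length more than the invar if both were free. The rigid plates force a common final length, so the aluminium is put into compression and the invar into tension, with equal and opposite forces P (no external load).
Setting the final lengths equal and cancelling L: (α₁ − α₂)ΔT = P/(A₁E₁) + P/(A₂E₂).
|α₁ − α₂|·ΔT = 22.3×10⁻⁶ × 104 = 0.002319.
1/(A₁E₁) + 1/(A₂E₂) = 1/(1250×142×10³) + 1/(1725×69×10³) = 1.404×10⁻⁸ N⁻¹.
So P = 0.002319 / 1.404×10⁻⁸ = 165.2 kN.
σ_{invar} = P/A₁ = 165200/1250 = 132.2 MPa, tensile.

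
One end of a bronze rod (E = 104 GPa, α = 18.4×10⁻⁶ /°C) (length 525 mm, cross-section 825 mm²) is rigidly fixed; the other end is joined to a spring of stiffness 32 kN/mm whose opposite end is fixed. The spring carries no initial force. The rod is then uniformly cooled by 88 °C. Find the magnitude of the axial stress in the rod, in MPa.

If the spring were absent the rod would shorten by αΔT L = 18.4×10⁻⁶ × 88 × 525 = 0.8501 mm.
Let P be the tensile force in the spring. The rod extends elastically by PL/(AE) and the spring stretches by P/k; together these equal δ_free.
So P = δ_free / [L/(AE) + 1/k] = 0.8501 / [ 525/(825×104×10³) + 1/(32×10³) ].
P = 0.8501 / 3.737×10⁻⁵ = 22750 N.
σ = P/A = 22750/825 = 27.57 MPa.

σ ≈ 27.6 MPa (tensile)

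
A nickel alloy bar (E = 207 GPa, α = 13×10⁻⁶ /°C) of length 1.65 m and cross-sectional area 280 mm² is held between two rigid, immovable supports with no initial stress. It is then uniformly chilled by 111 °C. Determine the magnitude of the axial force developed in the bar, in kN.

The ends cannot move, so σ = EαΔT = 207×10³ × 13×10⁻⁶ × 111 = 298.7 MPa.
P = AEαΔT = 280 × 207×10³ × 13×10⁻⁶ × 111 = 83.64 kN (tensile).

P ≈ 83.6 kN (tensile)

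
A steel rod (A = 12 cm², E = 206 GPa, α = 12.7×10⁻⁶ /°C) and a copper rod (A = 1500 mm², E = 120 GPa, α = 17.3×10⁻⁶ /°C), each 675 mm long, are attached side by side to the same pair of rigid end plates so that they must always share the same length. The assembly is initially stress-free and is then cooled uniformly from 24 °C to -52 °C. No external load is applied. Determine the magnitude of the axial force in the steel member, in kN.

P ≈ 36.4 kN (compressive in the steel)

The copper has the larger α, so on cooling it would change length more than the steel if both were free. The rigid plates force a common final length, so the copper is put into tension and the steel into compression, with equal and opposite forces P (no external load).
Setting the final lengths equal and cancelling L: (α₁ − α₂)ΔT = P/(A₁E₁) + P/(A₂E₂).
|α₁ − α₂|·ΔT = 4.6×10⁻⁶ × 76 = 0.0003496.
1/(A₁E₁) + 1/(A₂E₂) = 1/(1200×206×10³) + 1/(1500×120×10³) = 9.601×10⁻⁹ N⁻¹.
P = 0.0003496 / 9.601×10⁻⁹ = 36410 N = 36.41 kN.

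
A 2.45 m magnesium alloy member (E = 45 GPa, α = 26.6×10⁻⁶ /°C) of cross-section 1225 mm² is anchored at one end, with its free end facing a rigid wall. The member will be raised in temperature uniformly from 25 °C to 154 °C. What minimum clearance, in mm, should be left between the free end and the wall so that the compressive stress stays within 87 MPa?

Free expansion if unrestrained: δ_free = αΔT L = 26.6×10⁻⁶ × 129 × 2450 = 8.407 mm.
At the allowable stress the elastic shortening the wall may impose is σL/E = 87 × 2450 / (45×10³) = 4.737 mm.
The gap must absorb the remainder: g_min = 8.407 − 4.737 = 3.67 mm.

g ≈ 3.67 mm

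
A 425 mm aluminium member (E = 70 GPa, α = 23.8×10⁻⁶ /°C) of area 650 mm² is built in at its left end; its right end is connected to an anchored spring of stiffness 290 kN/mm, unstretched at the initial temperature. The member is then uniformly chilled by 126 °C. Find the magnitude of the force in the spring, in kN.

P ≈ 99.7 kN

If the spring were absent the member would shorten by αΔT L = 23.8×10⁻⁶ × 126 × 425 = 1.274 mm.
Let P be the tensile force in the spring. The member extends elastically by PL/(AE) and the spring stretches by P/k; together these equal δ_free.
So P = δ_free / [L/(AE) + 1/k] = 1.274 / [ 425/(650×70×10³) + 1/(290×10³) ].
P = 1.274 / 1.279×10⁻⁵ = 99660 N.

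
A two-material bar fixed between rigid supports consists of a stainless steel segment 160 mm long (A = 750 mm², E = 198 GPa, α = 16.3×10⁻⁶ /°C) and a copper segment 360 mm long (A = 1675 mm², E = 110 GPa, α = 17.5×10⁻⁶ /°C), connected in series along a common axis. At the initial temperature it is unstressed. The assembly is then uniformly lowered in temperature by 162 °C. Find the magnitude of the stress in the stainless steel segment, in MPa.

With the walls removed the bar would change length by δ_free = Σ αᵢΔT Lᵢ = 16.3×10⁻⁶×162×160 + 17.5×10⁻⁶×162×360 = 1.443 mm.
The rigid supports impose zero overall length change; the single axial force P common to all segments must satisfy P Σ Lᵢ/(AᵢEᵢ) = δ_free.
The series flexibility is Σ Lᵢ/(AᵢEᵢ) = 160/(750×198×10³) + 360/(1675×110×10³) = 3.031×10⁻⁶ mm/N.
Hence P = δ_free / Σ(L/AE) = 1.443/3.031×10⁻⁶ = 476.1 kN (tensile).
σ_{stainless steel} = P / A = 476100 / 750 = 634.8 MPa.

σ ≈ 635 MPa (tensile)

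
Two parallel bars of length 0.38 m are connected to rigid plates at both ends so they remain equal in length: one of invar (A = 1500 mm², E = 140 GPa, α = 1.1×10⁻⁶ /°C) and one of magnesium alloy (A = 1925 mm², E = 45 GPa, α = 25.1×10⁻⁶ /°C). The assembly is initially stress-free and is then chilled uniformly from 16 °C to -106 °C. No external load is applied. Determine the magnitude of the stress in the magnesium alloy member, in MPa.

σ ≈ 93.3 MPa (tensile)

Both members must finish at the same length. With the larger α, the magnesium alloy tends to over-contract; the plates restrain it, putting the magnesium alloy in tension and the invar in compression. With no external load the two internal forces are equal and opposite, magnitude P.
Equating the net (thermal + elastic) strains gives |α₁ − α₂|·ΔT = P·[1/(A₁E₁) + 1/(A₂E₂)].
|α₁ − α₂|·ΔT = 24×10⁻⁶ × 122 = 0.002928.
1/(A₁E₁) + 1/(A₂E₂) = 1/(1500×140×10³) + 1/(1925×45×10³) = 1.631×10⁻⁸ N⁻¹.
So P = 0.002928 / 1.631×10⁻⁸ = 179.6 kN.
σ_{magnesium alloy} = P/A₂ = 179600/1925 = 93.28 MPa, tensile.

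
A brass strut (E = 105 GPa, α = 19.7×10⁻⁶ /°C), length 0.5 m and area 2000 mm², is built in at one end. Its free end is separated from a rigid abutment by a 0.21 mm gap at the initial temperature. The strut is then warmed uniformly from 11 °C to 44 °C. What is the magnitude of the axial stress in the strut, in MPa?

If the wall were absent the strut would grow by αΔT L = 19.7×10⁻⁶ × 33 × 500 = 0.325 mm.
This exceeds the 0.21 mm gap, so the wall pushes back. The portion of expansion that must be recovered elastically is δ_free − gap = 0.325 − 0.21 = 0.115 mm.
That suppressed elongation corresponds to σ = E·Δ/L = 105×10³ × 0.115/500 = 24.16 MPa.

σ ≈ 24.2 MPa (compressive)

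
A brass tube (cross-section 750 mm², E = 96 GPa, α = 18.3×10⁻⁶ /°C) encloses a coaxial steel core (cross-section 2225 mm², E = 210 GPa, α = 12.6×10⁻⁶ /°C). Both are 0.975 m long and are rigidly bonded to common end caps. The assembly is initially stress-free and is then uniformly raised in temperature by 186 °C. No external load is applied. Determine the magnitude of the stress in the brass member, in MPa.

Equilibrium of a rigid end plate with no external load gives equal and opposite internal forces ±P in the two members. Since α_{brass} > α_{steel}, heating drives the brass into compression and the steel into tension.
Setting the final lengths equal and cancelling L: (α₁ − α₂)ΔT = P/(A₁E₁) + P/(A₂E₂).
|α₁ − α₂|·ΔT = 5.7×10⁻⁶ × 186 = 0.00106.
1/(A₁E₁) + 1/(A₂E₂) = 1/(750×96×10³) + 1/(2225×210×10³) = 1.603×10⁻⁸ N⁻¹.
P = 0.00106 / 1.603×10⁻⁸ = 66140 N = 66.14 kN.
σ_{brass} = P/A₁ = 66140/750 = 88.19 MPa, compressive.

σ ≈ 88.2 MPa (compressive)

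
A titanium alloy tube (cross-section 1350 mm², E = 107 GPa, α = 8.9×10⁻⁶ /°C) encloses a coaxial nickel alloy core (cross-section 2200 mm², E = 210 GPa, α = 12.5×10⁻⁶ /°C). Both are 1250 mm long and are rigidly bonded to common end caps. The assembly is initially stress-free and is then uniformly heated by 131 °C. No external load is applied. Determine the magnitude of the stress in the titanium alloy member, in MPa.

σ ≈ 38.4 MPa (tensile)

Equilibrium of a rigid end plate with no external load gives equal and opposite internal forces ±P in the two members. Since α_{nickel alloy} > α_{titanium alloy}, heating drives the nickel alloy into compression and the titanium alloy into tension.
Equating the net (thermal + elastic) strains gives |α₁ − α₂|·ΔT = P·[1/(A₁E₁) + 1/(A₂E₂)].
|α₁ − α₂|·ΔT = 3.6×10⁻⁶ × 131 = 0.0004716.
1/(A₁E₁) + 1/(A₂E₂) = 1/(1350×107×10³) + 1/(2200×210×10³) = 9.087×10⁻⁹ N⁻¹.
So P = 0.0004716 / 9.087×10⁻⁹ = 51.9 kN.
σ_{titanium alloy} = P/A₁ = 51900/1350 = 38.44 MPa, tensile.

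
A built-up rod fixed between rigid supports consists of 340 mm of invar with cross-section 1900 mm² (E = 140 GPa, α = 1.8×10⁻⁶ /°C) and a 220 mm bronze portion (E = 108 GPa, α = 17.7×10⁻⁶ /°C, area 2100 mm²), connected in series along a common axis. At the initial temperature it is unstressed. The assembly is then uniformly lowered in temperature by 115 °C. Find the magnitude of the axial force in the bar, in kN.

P ≈ 230 kN (tensile)

Free thermal contraction of the whole bar: Σ αᵢΔT Lᵢ = 1.8×10⁻⁶×115×340 + 17.7×10⁻⁶×115×220 = 0.5182 mm.
Since the ends are fixed, an axial force P builds up, equal in every segment, with P · Σ Lᵢ/(AᵢEᵢ) = δ_free.
The series flexibility is Σ Lᵢ/(AᵢEᵢ) = 340/(1900×140×10³) + 220/(2100×108×10³) = 2.248×10⁻⁶ mm/N.
So P = 0.5182 / 2.248×10⁻⁶ = 230.5 kN, tensile.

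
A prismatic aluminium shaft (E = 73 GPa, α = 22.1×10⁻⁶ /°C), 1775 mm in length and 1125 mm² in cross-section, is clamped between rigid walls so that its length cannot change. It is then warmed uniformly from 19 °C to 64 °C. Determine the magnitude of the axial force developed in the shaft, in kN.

The ends cannot move, so σ = EαΔT = 73×10³ × 22.1×10⁻⁶ × 45 = 72.6 MPa.
Then P = σA = 72.6 × 1125 mm² = 81.67 kN, compressive.

P ≈ 81.7 kN (compressive)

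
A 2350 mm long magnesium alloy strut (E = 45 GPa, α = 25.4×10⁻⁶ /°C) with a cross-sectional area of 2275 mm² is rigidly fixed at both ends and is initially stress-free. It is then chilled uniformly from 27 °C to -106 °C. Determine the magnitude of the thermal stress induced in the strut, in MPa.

The supports are rigid, so the total axial strain is zero. The restrained thermal strain is ε = αΔT = 25.4×10⁻⁶ × 133 = 3378.2×10⁻⁶.
The stress required to suppress this strain is σ = Eε = 45×10³ × 3378.2×10⁻⁶ = 152 MPa, tensile since the strut is trying to contract.

σ ≈ 152 MPa (tensile)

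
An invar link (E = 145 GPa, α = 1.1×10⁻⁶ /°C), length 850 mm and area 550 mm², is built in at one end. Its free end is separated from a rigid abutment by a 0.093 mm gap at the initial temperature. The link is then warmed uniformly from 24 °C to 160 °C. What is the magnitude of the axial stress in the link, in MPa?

σ ≈ 5.83 MPa (compressive)

Free thermal elongation = αΔT L = 1.1×10⁻⁶ × 136 × 850 = 0.1272 mm.
This exceeds the 0.093 mm gap, so the wall pushes back. The portion of expansion that must be recovered elastically is δ_free − gap = 0.1272 − 0.093 = 0.03416 mm.
So σ = E(δ_free − g)/L = 145×10³ × 0.03416/850 = 5.827 MPa.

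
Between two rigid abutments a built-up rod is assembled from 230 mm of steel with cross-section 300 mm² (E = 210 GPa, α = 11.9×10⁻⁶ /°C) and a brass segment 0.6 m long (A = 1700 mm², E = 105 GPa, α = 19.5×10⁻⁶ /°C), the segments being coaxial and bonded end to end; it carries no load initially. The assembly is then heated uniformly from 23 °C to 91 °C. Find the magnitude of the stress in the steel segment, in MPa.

σ ≈ 467 MPa (compressive)

With the walls removed the bar would change length by δ_free = Σ αᵢΔT Lᵢ = 11.9×10⁻⁶×68×230 + 19.5×10⁻⁶×68×600 = 0.9817 mm.
The rigid supports impose zero overall length change; the single axial force P common to all segments must satisfy P Σ Lᵢ/(AᵢEᵢ) = δ_free.
The series flexibility is Σ Lᵢ/(AᵢEᵢ) = 230/(300×210×10³) + 600/(1700×105×10³) = 7.012×10⁻⁶ mm/N.
So P = 0.9817 / 7.012×10⁻⁶ = 140 kN, compressive.
σ_{steel} = P / A = 140000 / 300 = 466.7 MPa.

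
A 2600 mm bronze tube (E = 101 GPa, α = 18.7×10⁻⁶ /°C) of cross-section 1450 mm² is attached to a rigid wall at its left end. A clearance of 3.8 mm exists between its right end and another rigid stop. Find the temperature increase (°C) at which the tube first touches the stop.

Contact occurs when the free expansion equals the gap: αΔT L = 3.8 mm.
So ΔT = g/(αL) = 3.8/(18.7×10⁻⁶ × 2600) = 78.16 °C.

ΔT ≈ 78.2 °C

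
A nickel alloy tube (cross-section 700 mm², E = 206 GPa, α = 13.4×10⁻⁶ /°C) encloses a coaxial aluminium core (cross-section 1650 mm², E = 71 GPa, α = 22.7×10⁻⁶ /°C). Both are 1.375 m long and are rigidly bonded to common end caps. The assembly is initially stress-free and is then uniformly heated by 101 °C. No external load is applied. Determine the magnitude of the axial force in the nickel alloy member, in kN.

P ≈ 60.7 kN (tensile in the nickel alloy)

Equilibrium of a rigid end plate with no external load gives equal and opposite internal forces ±P in the two members. Since α_{aluminium} > α_{nickel alloy}, heating drives the aluminium into compression and the nickel alloy into tension.
Compatibility of the two members (thermal + elastic change equal): (α₁ − α₂)ΔT = P·[1/(A₁E₁) + 1/(A₂E₂)].
|α₁ − α₂|·ΔT = 9.3×10⁻⁶ × 101 = 0.0009393.
1/(A₁E₁) + 1/(A₂E₂) = 1/(700×206×10³) + 1/(1650×71×10³) = 1.547×10⁻⁸ N⁻¹.
P = 0.0009393 / 1.547×10⁻⁸ = 60710 N = 60.71 kN.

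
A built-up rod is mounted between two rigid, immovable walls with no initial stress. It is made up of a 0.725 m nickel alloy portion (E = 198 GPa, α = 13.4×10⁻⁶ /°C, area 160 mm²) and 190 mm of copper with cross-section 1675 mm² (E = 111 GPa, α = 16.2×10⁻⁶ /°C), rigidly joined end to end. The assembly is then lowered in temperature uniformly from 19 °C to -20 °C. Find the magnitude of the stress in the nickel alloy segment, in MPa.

σ ≈ 130 MPa (tensile)

Free thermal contraction of the whole bar: Σ αᵢΔT Lᵢ = 13.4×10⁻⁶×39×725 + 16.2×10⁻⁶×39×190 = 0.4989 mm.
The walls prevent any net length change, so an axial force P (same in every segment) develops. Compatibility: P · Σ Lᵢ/(AᵢEᵢ) = δ_free.
Σ Lᵢ/(AᵢEᵢ) = 725/(160×198×10³) + 190/(1675×111×10³) = 2.391×10⁻⁵ mm/N.
Hence P = δ_free / Σ(L/AE) = 0.4989/2.391×10⁻⁵ = 20.87 kN (tensile).
σ_{nickel alloy} = P / A = 20870 / 160 = 130.4 MPa.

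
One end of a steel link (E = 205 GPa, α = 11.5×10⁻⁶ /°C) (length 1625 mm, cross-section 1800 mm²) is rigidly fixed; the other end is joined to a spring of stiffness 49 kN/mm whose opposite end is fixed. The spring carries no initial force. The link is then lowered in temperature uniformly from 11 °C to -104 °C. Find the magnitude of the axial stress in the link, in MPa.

σ ≈ 48.1 MPa (tensile)

The unrestrained thermal change is αΔT L = 11.5×10⁻⁶ × 115 × 1625 = 2.149 mm.
Let P be the tensile force in the spring. The link extends elastically by PL/(AE) and the spring stretches by P/k; together these equal δ_free.
So P = δ_free / [L/(AE) + 1/k] = 2.149 / [ 1625/(1800×205×10³) + 1/(49×10³) ].
P = 2.149 / 2.481×10⁻⁵ = 86610 N.
σ = P/A = 86610/1800 = 48.12 MPa.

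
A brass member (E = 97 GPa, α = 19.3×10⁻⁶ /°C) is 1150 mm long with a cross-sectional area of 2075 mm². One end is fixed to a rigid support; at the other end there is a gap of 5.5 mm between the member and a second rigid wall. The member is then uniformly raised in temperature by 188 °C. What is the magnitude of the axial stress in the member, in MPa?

σ ≈ 0 MPa

Unrestrained expansion: δ_free = αΔT L = 19.3×10⁻⁶ × 188 × 1150 = 4.173 mm.
This is smaller than the 5.5 mm clearance, so the member expands freely without reaching the stop — the stress is zero.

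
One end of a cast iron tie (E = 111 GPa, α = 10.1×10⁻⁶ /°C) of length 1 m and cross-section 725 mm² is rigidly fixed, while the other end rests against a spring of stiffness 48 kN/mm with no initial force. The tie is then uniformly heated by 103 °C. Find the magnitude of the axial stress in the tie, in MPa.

σ ≈ 43.1 MPa (compressive)

The unrestrained thermal change is αΔT L = 10.1×10⁻⁶ × 103 × 1000 = 1.04 mm.
Let P be the compressive force at the spring. The tie shortens elastically by PL/(AE) and the spring compresses by P/k; together these equal δ_free.
So P = δ_free / [L/(AE) + 1/k] = 1.04 / [ 1000/(725×111×10³) + 1/(48×10³) ].
P = 1.04 / 3.326×10⁻⁵ = 31280 N.
σ = P/A = 31280/725 = 43.14 MPa.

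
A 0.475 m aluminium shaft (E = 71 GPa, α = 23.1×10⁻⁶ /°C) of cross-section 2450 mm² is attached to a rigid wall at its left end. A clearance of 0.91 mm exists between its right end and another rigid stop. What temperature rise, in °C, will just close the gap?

ΔT ≈ 82.9 °C

The gap closes when αΔT L = 0.91 mm, since the shaft is still unstressed at that instant.
So ΔT = g/(αL) = 0.91/(23.1×10⁻⁶ × 475) = 82.93 °C.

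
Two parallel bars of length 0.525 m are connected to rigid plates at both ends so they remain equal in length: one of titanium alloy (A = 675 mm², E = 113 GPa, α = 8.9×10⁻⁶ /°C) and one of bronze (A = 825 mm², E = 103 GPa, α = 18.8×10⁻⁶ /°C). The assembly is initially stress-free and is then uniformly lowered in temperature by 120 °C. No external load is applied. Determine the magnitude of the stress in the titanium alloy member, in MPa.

Both members must finish at the same length. With the larger α, the bronze tends to over-contract; the plates restrain it, putting the bronze in tension and the titanium alloy in compression. With no external load the two internal forces are equal and opposite, magnitude P.
Setting the final lengths equal and cancelling L: (α₁ − α₂)ΔT = P/(A₁E₁) + P/(A₂E₂).
|α₁ − α₂|·ΔT = 9.9×10⁻⁶ × 120 = 0.001188.
1/(A₁E₁) + 1/(A₂E₂) = 1/(675×113×10³) + 1/(825×103×10³) = 2.488×10⁻⁸ N⁻¹.
P = 0.001188 / 2.488×10⁻⁸ = 47750 N = 47.75 kN.
σ_{titanium alloy} = P/A₁ = 47750/675 = 70.74 MPa, compressive.

σ ≈ 70.7 MPa (compressive)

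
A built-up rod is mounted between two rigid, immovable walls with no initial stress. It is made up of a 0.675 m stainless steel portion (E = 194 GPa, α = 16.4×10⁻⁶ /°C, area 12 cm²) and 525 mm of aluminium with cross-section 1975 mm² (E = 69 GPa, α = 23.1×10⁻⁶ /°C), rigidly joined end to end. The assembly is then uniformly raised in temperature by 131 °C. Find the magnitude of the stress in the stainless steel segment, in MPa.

If the supports were absent, the total length change would be Σ αᵢΔT Lᵢ = 16.4×10⁻⁶×131×675 + 23.1×10⁻⁶×131×525 = 3.039 mm.
The rigid supports impose zero overall length change; the single axial force P common to all segments must satisfy P Σ Lᵢ/(AᵢEᵢ) = δ_free.
Σ Lᵢ/(AᵢEᵢ) = 675/(1200×194×10³) + 525/(1975×69×10³) = 6.752×10⁻⁶ mm/N.
P = 3.039 / 6.752×10⁻⁶ = 450100 N = 450.1 kN, compressive.
σ_{stainless steel} = P / A = 450100 / 1200 = 375.1 MPa.

σ ≈ 375 MPa (compressive)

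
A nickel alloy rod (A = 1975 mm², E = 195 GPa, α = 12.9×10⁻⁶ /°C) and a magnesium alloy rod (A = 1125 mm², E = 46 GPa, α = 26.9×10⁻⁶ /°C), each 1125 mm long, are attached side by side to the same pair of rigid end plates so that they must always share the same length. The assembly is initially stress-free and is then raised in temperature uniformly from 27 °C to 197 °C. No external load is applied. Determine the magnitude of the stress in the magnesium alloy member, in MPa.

The magnesium alloy has the larger α, so on heating it would change length more than the nickel alloy if both were free. The rigid plates force a common final length, so the magnesium alloy is put into compression and the nickel alloy into tension, with equal and opposite forces P (no external load).
Compatibility of the two members (thermal + elastic change equal): (α₁ − α₂)ΔT = P·[1/(A₁E₁) + 1/(A₂E₂)].
|α₁ − α₂|·ΔT = 14×10⁻⁶ × 170 = 0.00238.
1/(A₁E₁) + 1/(A₂E₂) = 1/(1975×195×10³) + 1/(1125×46×10³) = 2.192×10⁻⁸ N⁻¹.
So P = 0.00238 / 2.192×10⁻⁸ = 108.6 kN.
σ_{magnesium alloy} = P/A₂ = 108600/1125 = 96.51 MPa, compressive.

σ ≈ 96.5 MPa (compressive)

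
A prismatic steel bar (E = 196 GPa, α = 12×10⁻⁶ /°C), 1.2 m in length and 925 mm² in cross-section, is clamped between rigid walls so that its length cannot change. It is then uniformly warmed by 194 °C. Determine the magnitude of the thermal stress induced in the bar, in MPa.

σ ≈ 456 MPa (compressive)

With length fixed, the mechanical strain must cancel the thermal strain αΔT = 12×10⁻⁶ × 194 = 2328×10⁻⁶.
The stress required to suppress this strain is σ = Eε = 196×10³ × 2328×10⁻⁶ = 456.3 MPa, compressive since the bar is trying to expand.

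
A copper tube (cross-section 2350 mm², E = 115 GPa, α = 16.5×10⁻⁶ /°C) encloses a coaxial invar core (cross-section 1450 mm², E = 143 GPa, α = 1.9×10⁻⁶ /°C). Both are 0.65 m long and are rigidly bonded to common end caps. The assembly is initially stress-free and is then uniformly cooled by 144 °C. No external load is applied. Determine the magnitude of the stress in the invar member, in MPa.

σ ≈ 170 MPa (compressive)

Both members must finish at the same length. With the larger α, the copper tends to over-contract; the plates restrain it, putting the copper in tension and the invar in compression. With no external load the two internal forces are equal and opposite, magnitude P.
Compatibility of the two members (thermal + elastic change equal): (α₁ − α₂)ΔT = P·[1/(A₁E₁) + 1/(A₂E₂)].
|α₁ − α₂|·ΔT = 14.6×10⁻⁶ × 144 = 0.002102.
1/(A₁E₁) + 1/(A₂E₂) = 1/(2350×115×10³) + 1/(1450×143×10³) = 8.523×10⁻⁹ N⁻¹.
So P = 0.002102 / 8.523×10⁻⁹ = 246.7 kN.
σ_{invar} = P/A₂ = 246700/1450 = 170.1 MPa, compressive.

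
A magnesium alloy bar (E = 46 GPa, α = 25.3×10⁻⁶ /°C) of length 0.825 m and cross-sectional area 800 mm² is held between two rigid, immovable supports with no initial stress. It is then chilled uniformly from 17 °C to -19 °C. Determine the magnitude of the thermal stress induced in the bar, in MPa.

σ ≈ 41.9 MPa (tensile)

Because both ends are immovable the net strain is zero, and the suppressed thermal strain is αΔT = 25.3×10⁻⁶ × 36 = 910.8×10⁻⁶.
σ = EαΔT = 46×10³ × 25.3×10⁻⁶ × 36 = 41.9 MPa (tensile; the bar is trying to contract).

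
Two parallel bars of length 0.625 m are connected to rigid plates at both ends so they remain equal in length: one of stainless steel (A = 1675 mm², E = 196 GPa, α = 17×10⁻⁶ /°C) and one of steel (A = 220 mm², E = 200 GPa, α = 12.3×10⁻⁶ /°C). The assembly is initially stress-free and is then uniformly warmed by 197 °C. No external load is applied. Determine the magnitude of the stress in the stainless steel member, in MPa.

σ ≈ 21.4 MPa (compressive)

The stainless steel has the larger α, so on heating it would change length more than the steel if both were free. The rigid plates force a common final length, so the stainless steel is put into compression and the steel into tension, with equal and opposite forces P (no external load).
Setting the final lengths equal and cancelling L: (α₁ − α₂)ΔT = P/(A₁E₁) + P/(A₂E₂).
|α₁ − α₂|·ΔT = 4.7×10⁻⁶ × 197 = 0.0009259.
1/(A₁E₁) + 1/(A₂E₂) = 1/(1675×196×10³) + 1/(220×200×10³) = 2.577×10⁻⁸ N⁻¹.
P = 0.0009259 / 2.577×10⁻⁸ = 35920 N = 35.92 kN.
σ_{stainless steel} = P/A₁ = 35920/1675 = 21.45 MPa, compressive.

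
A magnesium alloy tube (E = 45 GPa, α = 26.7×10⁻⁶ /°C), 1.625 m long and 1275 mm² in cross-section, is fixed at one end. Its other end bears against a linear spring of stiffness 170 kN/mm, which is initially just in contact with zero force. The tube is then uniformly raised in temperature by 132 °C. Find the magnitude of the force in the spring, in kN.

Free thermal expansion: δ_free = αΔT L = 26.7×10⁻⁶ × 132 × 1625 = 5.727 mm.
Let P be the compressive force at the spring. The tube shortens elastically by PL/(AE) and the spring compresses by P/k; together these equal δ_free.
P [ L/(AE) + 1/k ] = δ_free → P [ 1625/(1275×45×10³) + 1/(170×10³) ] = 5.727.
P = 5.727 / 3.42×10⁻⁵ = 167400 N.

P ≈ 167 kN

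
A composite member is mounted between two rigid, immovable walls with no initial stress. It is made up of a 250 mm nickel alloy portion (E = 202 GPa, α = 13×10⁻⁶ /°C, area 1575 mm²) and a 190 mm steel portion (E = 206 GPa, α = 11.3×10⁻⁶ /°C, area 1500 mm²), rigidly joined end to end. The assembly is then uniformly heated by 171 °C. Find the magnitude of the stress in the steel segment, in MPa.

σ ≈ 439 MPa (compressive)

If the supports were absent, the total length change would be Σ αᵢΔT Lᵢ = 13×10⁻⁶×171×250 + 11.3×10⁻⁶×171×190 = 0.9229 mm.
The walls prevent any net length change, so an axial force P (same in every segment) develops. Compatibility: P · Σ Lᵢ/(AᵢEᵢ) = δ_free.
Σ Lᵢ/(AᵢEᵢ) = 250/(1575×202×10³) + 190/(1500×206×10³) = 1.401×10⁻⁶ mm/N.
P = 0.9229 / 1.401×10⁻⁶ = 658900 N = 658.9 kN, compressive.
σ_{steel} = P / A = 658900 / 1500 = 439.3 MPa.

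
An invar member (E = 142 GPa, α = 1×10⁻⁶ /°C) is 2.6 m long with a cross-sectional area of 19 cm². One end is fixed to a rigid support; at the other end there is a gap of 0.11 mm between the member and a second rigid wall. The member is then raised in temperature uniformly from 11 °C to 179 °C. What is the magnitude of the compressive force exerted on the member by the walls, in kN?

If the wall were absent the member would grow by αΔT L = 1×10⁻⁶ × 168 × 2600 = 0.4368 mm.
After closing the 0.11 mm clearance, 0.4368 − 0.11 = 0.3268 mm of expansion remains to be suppressed by the wall.
Compatibility: PL/(AE) = 0.3268 mm, so σ = P/A = E × (0.3268/2600) = 17.85 MPa.
P = σA = 17.85 × 1900 = 33.91 kN.

P ≈ 33.9 kN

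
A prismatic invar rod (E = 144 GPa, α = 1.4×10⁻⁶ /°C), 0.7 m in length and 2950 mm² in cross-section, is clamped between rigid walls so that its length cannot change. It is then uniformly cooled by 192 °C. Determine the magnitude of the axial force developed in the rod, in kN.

The ends cannot move, so σ = EαΔT = 144×10³ × 1.4×10⁻⁶ × 192 = 38.71 MPa.
Then P = σA = 38.71 × 2950 mm² = 114.2 kN, tensile.

P ≈ 114 kN (tensile)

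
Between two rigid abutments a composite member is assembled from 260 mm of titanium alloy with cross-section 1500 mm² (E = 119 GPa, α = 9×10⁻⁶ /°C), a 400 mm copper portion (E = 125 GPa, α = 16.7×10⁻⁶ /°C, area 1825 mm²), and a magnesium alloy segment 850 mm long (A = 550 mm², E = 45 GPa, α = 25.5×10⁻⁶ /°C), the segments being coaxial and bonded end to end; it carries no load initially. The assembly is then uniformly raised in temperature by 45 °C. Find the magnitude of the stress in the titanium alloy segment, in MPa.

If the supports were absent, the total length change would be Σ αᵢΔT Lᵢ = 9×10⁻⁶×45×260 + 16.7×10⁻⁶×45×400 + 25.5×10⁻⁶×45×850 = 1.381 mm.
Since the ends are fixed, an axial force P builds up, equal in every segment, with P · Σ Lᵢ/(AᵢEᵢ) = δ_free.
Σ Lᵢ/(AᵢEᵢ) = 260/(1500×119×10³) + 400/(1825×125×10³) + 850/(550×45×10³) = 3.755×10⁻⁵ mm/N.
Hence P = δ_free / Σ(L/AE) = 1.381/3.755×10⁻⁵ = 36.78 kN (compressive).
σ_{titanium alloy} = P / A = 36780 / 1500 = 24.52 MPa.

σ ≈ 24.5 MPa (compressive)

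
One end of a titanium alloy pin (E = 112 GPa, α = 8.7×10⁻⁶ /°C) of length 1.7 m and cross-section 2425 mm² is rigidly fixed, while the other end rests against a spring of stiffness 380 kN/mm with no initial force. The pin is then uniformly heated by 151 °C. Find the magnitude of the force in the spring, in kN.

P ≈ 251 kN

The unrestrained thermal change is αΔT L = 8.7×10⁻⁶ × 151 × 1700 = 2.233 mm.
Let P be the compressive force at the spring. The pin shortens elastically by PL/(AE) and the spring compresses by P/k; together these equal δ_free.
P [ L/(AE) + 1/k ] = δ_free → P [ 1700/(2425×112×10³) + 1/(380×10³) ] = 2.233.
P = 2.233 / 8.891×10⁻⁶ = 251200 N.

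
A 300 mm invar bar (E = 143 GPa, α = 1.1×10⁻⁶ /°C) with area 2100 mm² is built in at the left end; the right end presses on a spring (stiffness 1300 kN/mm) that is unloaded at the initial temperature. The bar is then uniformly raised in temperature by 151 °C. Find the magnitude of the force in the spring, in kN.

P ≈ 28.2 kN

The unrestrained thermal change is αΔT L = 1.1×10⁻⁶ × 151 × 300 = 0.04983 mm.
With a force P in the spring, the elastic change of the bar is PL/(AE) and that of the spring is P/k; compatibility requires their sum to equal δ_free.
P [ L/(AE) + 1/k ] = δ_free → P [ 300/(2100×143×10³) + 1/(1300×10³) ] = 0.04983.
P = 0.04983 / 1.768×10⁻⁶ = 28180 N.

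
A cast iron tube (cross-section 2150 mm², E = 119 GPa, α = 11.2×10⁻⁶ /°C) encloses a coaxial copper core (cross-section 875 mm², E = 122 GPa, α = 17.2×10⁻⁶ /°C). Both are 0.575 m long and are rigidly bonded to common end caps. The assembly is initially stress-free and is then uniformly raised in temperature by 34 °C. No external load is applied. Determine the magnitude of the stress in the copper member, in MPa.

The copper has the larger α, so on heating it would change length more than the cast iron if both were free. The rigid plates force a common final length, so the copper is put into compression and the cast iron into tension, with equal and opposite forces P (no external load).
Setting the final lengths equal and cancelling L: (α₁ − α₂)ΔT = P/(A₁E₁) + P/(A₂E₂).
|α₁ − α₂|·ΔT = 6×10⁻⁶ × 34 = 0.000204.
1/(A₁E₁) + 1/(A₂E₂) = 1/(2150×119×10³) + 1/(875×122×10³) = 1.328×10⁻⁸ N⁻¹.
So P = 0.000204 / 1.328×10⁻⁸ = 15.37 kN.
σ_{copper} = P/A₂ = 15370/875 = 17.56 MPa, compressive.

σ ≈ 17.6 MPa (compressive)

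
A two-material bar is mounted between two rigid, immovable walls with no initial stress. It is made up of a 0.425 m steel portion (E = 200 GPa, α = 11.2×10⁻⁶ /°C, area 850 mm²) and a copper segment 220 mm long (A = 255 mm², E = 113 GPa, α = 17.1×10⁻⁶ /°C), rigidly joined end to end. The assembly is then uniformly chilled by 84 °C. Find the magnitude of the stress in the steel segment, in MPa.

σ ≈ 83.1 MPa (tensile)

With the walls removed the bar would change length by δ_free = Σ αᵢΔT Lᵢ = 11.2×10⁻⁶×84×425 + 17.1×10⁻⁶×84×220 = 0.7158 mm.
Since the ends are fixed, an axial force P builds up, equal in every segment, with P · Σ Lᵢ/(AᵢEᵢ) = δ_free.
Σ Lᵢ/(AᵢEᵢ) = 425/(850×200×10³) + 220/(255×113×10³) = 1.013×10⁻⁵ mm/N.
P = 0.7158 / 1.013×10⁻⁵ = 70630 N = 70.63 kN, tensile.
σ_{steel} = P / A = 70630 / 850 = 83.1 MPa.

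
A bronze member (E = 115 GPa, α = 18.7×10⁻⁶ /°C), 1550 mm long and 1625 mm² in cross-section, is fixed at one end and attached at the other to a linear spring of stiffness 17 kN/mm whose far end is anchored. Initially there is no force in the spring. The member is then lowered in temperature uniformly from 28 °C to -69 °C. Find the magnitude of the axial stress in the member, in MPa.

Free thermal contraction: δ_free = αΔT L = 18.7×10⁻⁶ × 97 × 1550 = 2.812 mm.
Let P be the tensile force in the spring. The member extends elastically by PL/(AE) and the spring stretches by P/k; together these equal δ_free.
So P = δ_free / [L/(AE) + 1/k] = 2.812 / [ 1550/(1625×115×10³) + 1/(17×10³) ].
P = 2.812 / 6.712×10⁻⁵ = 41890 N.
σ = P/A = 41890/1625 = 25.78 MPa.

σ ≈ 25.8 MPa (tensile)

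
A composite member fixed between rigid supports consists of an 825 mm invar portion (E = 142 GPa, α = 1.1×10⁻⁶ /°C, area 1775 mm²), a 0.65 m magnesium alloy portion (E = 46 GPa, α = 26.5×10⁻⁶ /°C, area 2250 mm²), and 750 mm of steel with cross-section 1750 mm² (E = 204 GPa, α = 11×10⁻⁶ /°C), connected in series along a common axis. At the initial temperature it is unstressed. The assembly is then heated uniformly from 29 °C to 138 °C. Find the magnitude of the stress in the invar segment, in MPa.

σ ≈ 139 MPa (compressive)

With the walls removed the bar would change length by δ_free = Σ αᵢΔT Lᵢ = 1.1×10⁻⁶×109×825 + 26.5×10⁻⁶×109×650 + 11×10⁻⁶×109×750 = 2.876 mm.
The rigid supports impose zero overall length change; the single axial force P common to all segments must satisfy P Σ Lᵢ/(AᵢEᵢ) = δ_free.
Σ Lᵢ/(AᵢEᵢ) = 825/(1775×142×10³) + 650/(2250×46×10³) + 750/(1750×204×10³) = 1.165×10⁻⁵ mm/N.
P = 2.876 / 1.165×10⁻⁵ = 246800 N = 246.8 kN, compressive.
σ_{invar} = P / A = 246800 / 1775 = 139 MPa.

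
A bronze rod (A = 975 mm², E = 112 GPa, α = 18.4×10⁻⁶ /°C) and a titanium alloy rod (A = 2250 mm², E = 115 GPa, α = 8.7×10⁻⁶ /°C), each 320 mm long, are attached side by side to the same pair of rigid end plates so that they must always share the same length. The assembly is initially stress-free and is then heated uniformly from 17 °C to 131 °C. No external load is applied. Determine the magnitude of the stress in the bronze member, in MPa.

Both members must finish at the same length. With the larger α, the bronze tends to over-expand; the plates restrain it, putting the bronze in compression and the titanium alloy in tension. With no external load the two internal forces are equal and opposite, magnitude P.
Equating the net (thermal + elastic) strains gives |α₁ − α₂|·ΔT = P·[1/(A₁E₁) + 1/(A₂E₂)].
|α₁ − α₂|·ΔT = 9.7×10⁻⁶ × 114 = 0.001106.
1/(A₁E₁) + 1/(A₂E₂) = 1/(975×112×10³) + 1/(2250×115×10³) = 1.302×10⁻⁸ N⁻¹.
So P = 0.001106 / 1.302×10⁻⁸ = 84.92 kN.
σ_{bronze} = P/A₁ = 84920/975 = 87.09 MPa, compressive.

σ ≈ 87.1 MPa (compressive)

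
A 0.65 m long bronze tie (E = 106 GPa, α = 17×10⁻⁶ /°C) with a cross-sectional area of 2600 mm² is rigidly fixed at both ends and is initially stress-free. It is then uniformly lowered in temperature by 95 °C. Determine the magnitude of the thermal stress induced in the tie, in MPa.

σ ≈ 171 MPa (tensile)

Because both ends are immovable the net strain is zero, and the suppressed thermal strain is αΔT = 17×10⁻⁶ × 95 = 1615×10⁻⁶.
σ = EαΔT = 106×10³ × 17×10⁻⁶ × 95 = 171.2 MPa (tensile; the tie is trying to contract).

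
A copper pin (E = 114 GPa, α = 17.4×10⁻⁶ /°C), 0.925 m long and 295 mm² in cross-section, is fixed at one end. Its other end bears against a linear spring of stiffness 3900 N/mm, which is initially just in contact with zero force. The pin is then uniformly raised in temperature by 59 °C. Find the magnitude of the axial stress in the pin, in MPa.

σ ≈ 11.3 MPa (compressive)

Free thermal expansion: δ_free = αΔT L = 17.4×10⁻⁶ × 59 × 925 = 0.9496 mm.
Let P be the compressive force at the spring. The pin shortens elastically by PL/(AE) and the spring compresses by P/k; together these equal δ_free.
So P = δ_free / [L/(AE) + 1/k] = 0.9496 / [ 925/(295×114×10³) + 1/(3900) ].
P = 0.9496 / 0.0002839 = 3345 N.
σ = P/A = 3345/295 = 11.34 MPa.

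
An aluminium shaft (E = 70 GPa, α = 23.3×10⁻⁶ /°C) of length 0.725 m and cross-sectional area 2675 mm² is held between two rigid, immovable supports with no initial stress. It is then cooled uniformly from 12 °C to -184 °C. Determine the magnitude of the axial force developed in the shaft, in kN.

P ≈ 855 kN (tensile)

The ends cannot move, so σ = EαΔT = 70×10³ × 23.3×10⁻⁶ × 196 = 319.7 MPa.
Then P = σA = 319.7 × 2675 mm² = 855.1 kN, tensile.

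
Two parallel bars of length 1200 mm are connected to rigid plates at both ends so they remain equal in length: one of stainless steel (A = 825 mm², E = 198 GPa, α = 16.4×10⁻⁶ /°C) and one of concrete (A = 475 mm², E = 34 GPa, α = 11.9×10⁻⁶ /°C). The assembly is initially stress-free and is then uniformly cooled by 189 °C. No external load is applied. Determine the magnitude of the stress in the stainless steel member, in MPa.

σ ≈ 15.2 MPa (tensile)

The stainless steel has the larger α, so on cooling it would change length more than the concrete if both were free. The rigid plates force a common final length, so the stainless steel is put into tension and the concrete into compression, with equal and opposite forces P (no external load).
Setting the final lengths equal and cancelling L: (α₁ − α₂)ΔT = P/(A₁E₁) + P/(A₂E₂).
|α₁ − α₂|·ΔT = 4.5×10⁻⁶ × 189 = 0.0008505.
1/(A₁E₁) + 1/(A₂E₂) = 1/(825×198×10³) + 1/(475×34×10³) = 6.804×10⁻⁸ N⁻¹.
So P = 0.0008505 / 6.804×10⁻⁸ = 12.5 kN.
σ_{stainless steel} = P/A₁ = 12500/825 = 15.15 MPa, tensile.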